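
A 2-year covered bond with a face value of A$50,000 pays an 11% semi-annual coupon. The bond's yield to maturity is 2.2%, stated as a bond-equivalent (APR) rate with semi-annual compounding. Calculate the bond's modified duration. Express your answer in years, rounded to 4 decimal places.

Periodic yield y = 0.011. First find Macaulay duration:
  t   CF        PV=CF/(1+0.011)^t    t·PV
  1     2,750.00     2,720.0791     2,720.0791
  2     2,750.00     2,690.4838     5,380.9676
  3     2,750.00     2,661.2105     7,983.6315
  4    52,750.00    50,491.4499   201,965.7994
  Σ                 58,563.2233   218,050.4777
P = 58,563.2233; Macaulay duration = 218,050.4777 / 58,563.2233 = 3.72333 half-year periods = 1.86167 years.
Modified duration = D_Mac / (1 + y) = 1.86167 / 1.011 = 1.84141 years.

1.8414 years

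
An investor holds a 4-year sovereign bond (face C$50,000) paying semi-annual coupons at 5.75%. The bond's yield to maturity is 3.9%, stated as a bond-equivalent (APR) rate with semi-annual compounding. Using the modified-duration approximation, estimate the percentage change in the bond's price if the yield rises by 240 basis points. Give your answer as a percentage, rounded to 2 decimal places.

Periodic yield y = 0.0195. Modified duration first:
  t   CF        PV=CF/(1+0.0195)^t    t·PV
  1     1,437.50     1,410.0049     1,410.0049
  2     1,437.50     1,383.0357     2,766.0714
  3     1,437.50     1,356.5824     4,069.7471
  4     1,437.50     1,330.6350     5,322.5399
  5     1,437.50     1,305.1839     6,525.9194
  6     1,437.50     1,280.2196     7,681.3176
  7     1,437.50     1,255.7328     8,790.1297
  8    51,437.50    44,073.9538   352,591.6300
  Σ                 53,395.3480   389,157.3600
P = 53,395.3480; D_Mac = 7.28823 half-year periods = 3.64411 yrs; D_mod = 3.64411/(1+0.0195) = 3.57441 yrs.
ΔP/P ≈ -D_mod · Δy = -3.57441 × (+0.024) = -0.085786 = -8.5786%.

-8.58%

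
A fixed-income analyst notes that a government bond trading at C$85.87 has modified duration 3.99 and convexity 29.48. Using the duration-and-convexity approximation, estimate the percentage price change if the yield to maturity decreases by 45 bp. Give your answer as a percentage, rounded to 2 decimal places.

+1.83%

Duration effect: -D_mod·Δy = -3.99 × (-0.0045) = +0.017955
Convexity effect: ½·C·(Δy)² = 0.5 × 29.48 × (-0.0045)² = +0.000298485
ΔP/P ≈ +0.017955 + 0.000298485 = +0.018253485
= +1.8253485%.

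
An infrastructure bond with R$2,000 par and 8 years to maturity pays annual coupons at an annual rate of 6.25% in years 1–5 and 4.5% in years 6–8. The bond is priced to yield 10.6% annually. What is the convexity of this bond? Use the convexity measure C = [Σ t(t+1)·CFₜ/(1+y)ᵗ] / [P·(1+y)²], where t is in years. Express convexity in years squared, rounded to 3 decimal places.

With y = 0.106:
  t   CF        PV=CF/(1+0.106)^t    t·PV        t(t+1)·PV
  1       125.00       113.0199       113.0199         226.0398
  2       125.00       102.1880       204.3759         613.1278
  3       125.00        92.3942       277.1826       1,108.7302
  4       125.00        83.5390       334.1562       1,670.7809
  5       125.00        75.5326       377.6630       2,265.9777
  6        90.00        49.1713       295.0278       2,065.1949
  7        90.00        44.4587       311.2108       2,489.6864
  8     2,090.00       933.4805     7,467.8443      67,210.5991
  Σ                  1,493.7842     9,380.4805      77,650.1368
P = 1,493.7842.
Convexity = Σ t(t+1)·PV / [P·(1+y)²] = 77,650.1368 / (1,493.7842 × 1.223236) = 42.49561.

42.496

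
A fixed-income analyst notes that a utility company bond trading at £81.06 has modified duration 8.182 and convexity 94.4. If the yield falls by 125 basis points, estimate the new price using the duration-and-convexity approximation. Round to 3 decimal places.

£89.948

Duration effect: -D_mod·Δy = -8.182 × (-0.0125) = +0.102275
Convexity effect: ½·C·(Δy)² = 0.5 × 94.4 × (-0.0125)² = +0.0073750
ΔP/P ≈ +0.102275 + 0.0073750 = +0.109650
New price ≈ 81.06 × (1 + 0.109650) = 89.948229.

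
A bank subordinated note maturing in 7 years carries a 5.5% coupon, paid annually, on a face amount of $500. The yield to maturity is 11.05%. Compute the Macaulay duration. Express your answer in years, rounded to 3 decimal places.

5.804 years

Periodic yield y = 0.1105. Discount each cash flow and weight by its year:
  t   CF        PV=CF/(1+0.1105)^t    t·PV
  1        27.50        24.7636        24.7636
  2        27.50        22.2995        44.5990
  3        27.50        20.0806        60.2418
  4        27.50        18.0825        72.3300
  5        27.50        16.2832        81.4160
  6        27.50        14.6629        87.9777
  7       527.50       253.2751     1,772.9258
  Σ                    369.4475     2,144.2540
Price P = Σ PV = 369.4475.
Macaulay duration = Σ(t·PV) / P = 2,144.2540 / 369.4475 = 5.80395 years.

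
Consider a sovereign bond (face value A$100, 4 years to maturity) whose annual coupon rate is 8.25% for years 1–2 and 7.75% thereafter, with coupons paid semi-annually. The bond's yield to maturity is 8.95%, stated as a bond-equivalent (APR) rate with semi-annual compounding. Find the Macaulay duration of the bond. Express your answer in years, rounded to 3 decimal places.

Periodic yield y = 0.04475. Discount each cash flow and weight by its period:
  t   CF        PV=CF/(1+0.04475)^t    t·PV
  1        4.125         3.9483         3.9483
  2        4.125         3.7792         7.5584
  3        4.125         3.6173        10.8520
  4        4.125         3.4624        13.8495
  5        3.875         3.1132        15.5661
  6        3.875         2.9799        17.8792
  7        3.875         2.8522        19.9656
  8      103.875        73.1833       585.4664
  Σ                     96.9358       675.0855
Price P = Σ PV = 96.9358.
Macaulay duration = Σ(t·PV) / P = 675.0855 / 96.9358 = 6.96425 half-year periods.
In years: 6.96425 / 2 = 3.48213 years.

3.482 years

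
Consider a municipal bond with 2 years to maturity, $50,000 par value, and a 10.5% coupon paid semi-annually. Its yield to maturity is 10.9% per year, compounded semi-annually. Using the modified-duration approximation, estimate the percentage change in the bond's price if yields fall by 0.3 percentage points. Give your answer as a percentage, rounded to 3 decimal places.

Periodic yield y = 0.0545. Modified duration first:
  t   CF        PV=CF/(1+0.0545)^t    t·PV
  1     2,625.00     2,489.3314     2,489.3314
  2     2,625.00     2,360.6747     4,721.3493
  3     2,625.00     2,238.6673     6,716.0019
  4    52,625.00    42,560.4070   170,241.6281
  Σ                 49,649.0804   184,168.3107
P = 49,649.0804; D_Mac = 3.70940 half-year periods = 1.85470 yrs; D_mod = 1.85470/(1+0.0545) = 1.75884 yrs.
ΔP/P ≈ -D_mod · Δy = -1.75884 × (-0.003) = +0.005277 = +0.5277%.

+0.528%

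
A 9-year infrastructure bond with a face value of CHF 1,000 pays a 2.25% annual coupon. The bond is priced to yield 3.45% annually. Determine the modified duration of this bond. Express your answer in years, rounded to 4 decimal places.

7.9284 years

Periodic yield y = 0.0345. First find Macaulay duration:
  t   CF        PV=CF/(1+0.0345)^t    t·PV
  1        22.50        21.7496        21.7496
  2        22.50        21.0243        42.0486
  3        22.50        20.3232        60.9695
  4        22.50        19.6454        78.5815
  5        22.50        18.9902        94.9511
  6        22.50        18.3569       110.1415
  7        22.50        17.7447       124.2130
  8        22.50        17.1529       137.2235
  9     1,022.50       753.5097     6,781.5875
  Σ                    908.4970     7,451.4658
P = 908.4970; Macaulay duration = 7,451.4658 / 908.4970 = 8.20197 years.
Modified duration = D_Mac / (1 + y) = 8.20197 / 1.0345 = 7.92844 years.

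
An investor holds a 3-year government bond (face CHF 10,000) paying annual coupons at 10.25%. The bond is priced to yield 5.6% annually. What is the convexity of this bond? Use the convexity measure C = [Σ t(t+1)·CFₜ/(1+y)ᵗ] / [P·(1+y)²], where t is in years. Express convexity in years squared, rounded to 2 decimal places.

9.55

With y = 0.056:
  t   CF        PV=CF/(1+0.056)^t    t·PV        t(t+1)·PV
  1     1,025.00       970.6439       970.6439       1,941.2879
  2     1,025.00       919.1704     1,838.3408       5,515.0224
  3    11,025.00     9,362.3925    28,087.1775     112,348.7099
  Σ                 11,252.2068    30,896.1622     119,805.0201
P = 11,252.2068.
Convexity = Σ t(t+1)·PV / [P·(1+y)²] = 119,805.0201 / (11,252.2068 × 1.115136) = 9.54794.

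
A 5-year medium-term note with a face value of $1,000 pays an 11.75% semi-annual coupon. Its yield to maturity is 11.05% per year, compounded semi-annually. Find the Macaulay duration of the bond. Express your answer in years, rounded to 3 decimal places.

3.935 years

Periodic yield y = 0.05525. Discount each cash flow and weight by its period:
  t   CF        PV=CF/(1+0.05525)^t    t·PV
  1        58.75        55.6740        55.6740
  2        58.75        52.7591       105.5181
  3        58.75        49.9968       149.9903
  4        58.75        47.3791       189.5162
  5        58.75        44.8984       224.4921
  6        58.75        42.5477       255.2860
  7        58.75        40.3200       282.2399
  8        58.75        38.2089       305.6715
  9        58.75        36.2084       325.8758
  10    1,058.75       618.3578     6,183.5776
  Σ                  1,026.3501     8,077.8415
Price P = Σ PV = 1,026.3501.
Macaulay duration = Σ(t·PV) / P = 8,077.8415 / 1,026.3501 = 7.87045 half-year periods.
In years: 7.87045 / 2 = 3.93523 years.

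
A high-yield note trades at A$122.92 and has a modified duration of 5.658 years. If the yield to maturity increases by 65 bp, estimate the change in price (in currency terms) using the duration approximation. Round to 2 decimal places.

-A$4.52

Duration approximation: ΔP/P ≈ -D_mod · Δy = -5.658 × (+0.0065) = -0.036777.
ΔP ≈ 122.92 × (-0.036777) = -4.52062884.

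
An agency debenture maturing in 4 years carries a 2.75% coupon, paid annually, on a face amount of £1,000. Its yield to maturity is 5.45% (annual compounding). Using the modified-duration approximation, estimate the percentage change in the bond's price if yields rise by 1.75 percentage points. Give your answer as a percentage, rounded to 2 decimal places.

-6.36%

Periodic yield y = 0.0545. Modified duration first:
  t   CF        PV=CF/(1+0.0545)^t    t·PV
  1        27.50        26.0787        26.0787
  2        27.50        24.7309        49.4618
  3        27.50        23.4527        70.3581
  4     1,027.50       830.9894     3,323.9577
  Σ                    905.2517     3,469.8563
P = 905.2517; D_Mac = 3.83303 yrs; D_mod = 3.83303/(1+0.0545) = 3.63493 yrs.
ΔP/P ≈ -D_mod · Δy = -3.63493 × (+0.0175) = -0.063611 = -6.3611%.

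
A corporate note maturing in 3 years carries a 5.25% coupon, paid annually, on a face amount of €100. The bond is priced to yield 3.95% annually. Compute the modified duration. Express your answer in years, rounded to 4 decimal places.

Periodic yield y = 0.0395. First find Macaulay duration:
  t   CF        PV=CF/(1+0.0395)^t    t·PV
  1         5.25         5.0505         5.0505
  2         5.25         4.8586         9.7172
  3       105.25        93.7019       281.1058
  Σ                    103.6110       295.8735
P = 103.6110; Macaulay duration = 295.8735 / 103.6110 = 2.85562 years.
Modified duration = D_Mac / (1 + y) = 2.85562 / 1.0395 = 2.74711 years.

2.7471 years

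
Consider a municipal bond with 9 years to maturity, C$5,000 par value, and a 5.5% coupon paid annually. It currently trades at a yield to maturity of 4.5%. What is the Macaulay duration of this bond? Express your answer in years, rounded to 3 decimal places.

Periodic yield y = 0.045. Discount each cash flow and weight by its year:
  t   CF        PV=CF/(1+0.045)^t    t·PV
  1       275.00       263.1579       263.1579
  2       275.00       251.8257       503.6515
  3       275.00       240.9816       722.9447
  4       275.00       230.6044       922.4175
  5       275.00       220.6740     1,103.3702
  6       275.00       211.1713     1,267.0280
  7       275.00       202.0778     1,414.5448
  8       275.00       193.3759     1,547.0073
  9     5,275.00     3,549.5709    31,946.1377
  Σ                  5,363.4395    39,690.2595
Price P = Σ PV = 5,363.4395.
Macaulay duration = Σ(t·PV) / P = 39,690.2595 / 5,363.4395 = 7.40015 years.

7.400 years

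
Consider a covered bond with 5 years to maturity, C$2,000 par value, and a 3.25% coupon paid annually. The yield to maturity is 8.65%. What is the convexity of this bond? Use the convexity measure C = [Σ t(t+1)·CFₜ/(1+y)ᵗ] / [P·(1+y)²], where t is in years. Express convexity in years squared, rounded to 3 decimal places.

23.062

With y = 0.0865:
  t   CF        PV=CF/(1+0.0865)^t    t·PV        t(t+1)·PV
  1        65.00        59.8251        59.8251         119.6503
  2        65.00        55.0622       110.1245         330.3735
  3        65.00        50.6785       152.0356         608.1426
  4        65.00        46.6439       186.5754         932.8771
  5     2,065.00     1,363.8651     6,819.3253      40,915.9517
  Σ                  1,576.0748     7,327.8860      42,906.9951
P = 1,576.0748.
Convexity = Σ t(t+1)·PV / [P·(1+y)²] = 42,906.9951 / (1,576.0748 × 1.180482) = 23.06173.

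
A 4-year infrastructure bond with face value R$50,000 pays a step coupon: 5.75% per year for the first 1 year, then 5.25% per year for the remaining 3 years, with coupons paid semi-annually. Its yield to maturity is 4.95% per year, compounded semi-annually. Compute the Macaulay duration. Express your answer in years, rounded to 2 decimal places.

Periodic yield y = 0.02475. Discount each cash flow and weight by its period:
  t   CF        PV=CF/(1+0.02475)^t    t·PV
  1     1,437.50     1,402.7812     1,402.7812
  2     1,437.50     1,368.9009     2,737.8017
  3     1,312.50     1,219.6790     3,659.0369
  4     1,312.50     1,190.2210     4,760.8840
  5     1,312.50     1,161.4745     5,807.3725
  6     1,312.50     1,133.4223     6,800.5338
  7     1,312.50     1,106.0476     7,742.3333
  8    51,312.50    42,196.8234   337,574.5874
  Σ                 50,779.3498   370,485.3307
Price P = Σ PV = 50,779.3498.
Macaulay duration = Σ(t·PV) / P = 370,485.3307 / 50,779.3498 = 7.29598 half-year periods.
In years: 7.29598 / 2 = 3.64799 years.

3.65 years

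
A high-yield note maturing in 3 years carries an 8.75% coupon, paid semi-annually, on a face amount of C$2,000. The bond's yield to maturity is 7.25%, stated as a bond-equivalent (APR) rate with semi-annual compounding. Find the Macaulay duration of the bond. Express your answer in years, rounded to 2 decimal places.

Periodic yield y = 0.03625. Discount each cash flow and weight by its period:
  t   CF        PV=CF/(1+0.03625)^t    t·PV
  1        87.50        84.4391        84.4391
  2        87.50        81.4852       162.9705
  3        87.50        78.6347       235.9042
  4        87.50        75.8839       303.5358
  5        87.50        73.2294       366.1469
  6     2,087.50     1,685.9288    10,115.5726
  Σ                  2,079.6012    11,268.5691
Price P = Σ PV = 2,079.6012.
Macaulay duration = Σ(t·PV) / P = 11,268.5691 / 2,079.6012 = 5.41862 half-year periods.
In years: 5.41862 / 2 = 2.70931 years.

2.71 years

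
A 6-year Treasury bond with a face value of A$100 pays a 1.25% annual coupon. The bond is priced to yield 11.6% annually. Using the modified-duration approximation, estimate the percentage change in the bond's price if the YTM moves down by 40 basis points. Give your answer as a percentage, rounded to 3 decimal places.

Periodic yield y = 0.116. Modified duration first:
  t   CF        PV=CF/(1+0.116)^t    t·PV
  1         1.25         1.1201         1.1201
  2         1.25         1.0036         2.0073
  3         1.25         0.8993         2.6980
  4         1.25         0.8058         3.2234
  5         1.25         0.7221         3.6104
  6       101.25        52.4095       314.4569
  Σ                     56.9605       327.1161
P = 56.9605; D_Mac = 5.74286 yrs; D_mod = 5.74286/(1+0.116) = 5.14593 yrs.
ΔP/P ≈ -D_mod · Δy = -5.14593 × (-0.004) = +0.020584 = +2.0584%.

+2.058%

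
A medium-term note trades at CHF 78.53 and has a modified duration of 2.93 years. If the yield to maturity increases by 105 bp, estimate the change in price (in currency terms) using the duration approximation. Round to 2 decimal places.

Duration approximation: ΔP/P ≈ -D_mod · Δy = -2.93 × (+0.0105) = -0.030765.
ΔP ≈ 78.53 × (-0.030765) = -2.41597545.

-CHF 2.42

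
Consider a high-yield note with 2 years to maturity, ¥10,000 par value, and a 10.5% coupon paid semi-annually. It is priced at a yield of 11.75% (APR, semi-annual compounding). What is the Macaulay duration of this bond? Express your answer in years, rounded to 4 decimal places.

1.8535 years

Periodic yield y = 0.05875. Discount each cash flow and weight by its period:
  t   CF        PV=CF/(1+0.05875)^t    t·PV
  1       525.00       495.8678       495.8678
  2       525.00       468.3521       936.7042
  3       525.00       442.3632     1,327.0897
  4    10,525.00     8,376.2265    33,504.9059
  Σ                  9,782.8096    36,264.5676
Price P = Σ PV = 9,782.8096.
Macaulay duration = Σ(t·PV) / P = 36,264.5676 / 9,782.8096 = 3.70697 half-year periods.
In years: 3.70697 / 2 = 1.85348 years.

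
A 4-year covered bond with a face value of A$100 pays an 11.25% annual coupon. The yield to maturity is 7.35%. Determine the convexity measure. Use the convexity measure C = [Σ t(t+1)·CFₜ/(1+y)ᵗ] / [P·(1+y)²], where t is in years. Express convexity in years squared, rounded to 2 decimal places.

With y = 0.0735:
  t   CF        PV=CF/(1+0.0735)^t    t·PV        t(t+1)·PV
  1        11.25        10.4797        10.4797          20.9595
  2        11.25         9.7622        19.5244          58.5733
  3        11.25         9.0938        27.2815         109.1258
  4       111.25        83.7706       335.0826       1,675.4128
  Σ                    113.1064       392.3682       1,864.0714
P = 113.1064.
Convexity = Σ t(t+1)·PV / [P·(1+y)²] = 1,864.0714 / (113.1064 × 1.152402) = 14.30116.

14.30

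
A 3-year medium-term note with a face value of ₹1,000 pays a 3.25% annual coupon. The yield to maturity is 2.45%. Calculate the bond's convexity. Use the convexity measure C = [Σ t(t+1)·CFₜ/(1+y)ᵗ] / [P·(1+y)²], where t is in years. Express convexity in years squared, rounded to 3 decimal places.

With y = 0.0245:
  t   CF        PV=CF/(1+0.0245)^t    t·PV        t(t+1)·PV
  1        32.50        31.7228        31.7228          63.4456
  2        32.50        30.9642        61.9283         185.7850
  3     1,032.50       960.1834     2,880.5501      11,522.2002
  Σ                  1,022.8703     2,974.2012      11,771.4308
P = 1,022.8703.
Convexity = Σ t(t+1)·PV / [P·(1+y)²] = 11,771.4308 / (1,022.8703 × 1.049600) = 10.96440.

10.964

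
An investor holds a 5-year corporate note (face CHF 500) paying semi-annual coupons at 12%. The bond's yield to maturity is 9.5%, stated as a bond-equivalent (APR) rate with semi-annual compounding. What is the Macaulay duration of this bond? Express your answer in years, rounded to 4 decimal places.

3.9572 years

Periodic yield y = 0.0475. Discount each cash flow and weight by its period:
  t   CF        PV=CF/(1+0.0475)^t    t·PV
  1        30.00        28.6396        28.6396
  2        30.00        27.3409        54.6818
  3        30.00        26.1011        78.3034
  4        30.00        24.9175        99.6702
  5        30.00        23.7876       118.9381
  6        30.00        22.7090       136.2537
  7        30.00        21.6792       151.7543
  8        30.00        20.6961       165.5690
  9        30.00        19.7576       177.8187
  10      530.00       333.2234     3,332.2345
  Σ                    548.8522     4,343.8633
Price P = Σ PV = 548.8522.
Macaulay duration = Σ(t·PV) / P = 4,343.8633 / 548.8522 = 7.91445 half-year periods.
In years: 7.91445 / 2 = 3.95723 years.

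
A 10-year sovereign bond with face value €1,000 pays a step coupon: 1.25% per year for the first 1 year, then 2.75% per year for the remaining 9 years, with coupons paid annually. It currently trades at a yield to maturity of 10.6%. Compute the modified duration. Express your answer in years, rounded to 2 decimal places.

7.72 years

Periodic yield y = 0.106. First find Macaulay duration:
  t   CF        PV=CF/(1+0.106)^t    t·PV
  1        12.50        11.3020        11.3020
  2        27.50        22.4814        44.9627
  3        27.50        20.3267        60.9802
  4        27.50        18.3786        73.5144
  5        27.50        16.6172        83.0858
  6        27.50        15.0246        90.1474
  7        27.50        13.5846        95.0922
  8        27.50        12.2826        98.2611
  9        27.50        11.1055        99.9491
  10    1,027.50       375.1721     3,751.7212
  Σ                    516.2752     4,409.0161
P = 516.2752; Macaulay duration = 4,409.0161 / 516.2752 = 8.54005 years.
Modified duration = D_Mac / (1 + y) = 8.54005 / 1.106 = 7.72156 years.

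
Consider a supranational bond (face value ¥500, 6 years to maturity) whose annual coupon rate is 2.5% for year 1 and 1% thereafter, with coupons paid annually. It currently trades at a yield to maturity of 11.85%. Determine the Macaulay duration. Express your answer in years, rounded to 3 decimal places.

Periodic yield y = 0.1185. Discount each cash flow and weight by its year:
  t   CF        PV=CF/(1+0.1185)^t    t·PV
  1        12.50        11.1757        11.1757
  2         5.00         3.9967         7.9933
  3         5.00         3.5732        10.7197
  4         5.00         3.1947        12.7787
  5         5.00         2.8562        14.2810
  6       505.00       257.9143     1,547.4859
  Σ                    282.7108     1,604.4344
Price P = Σ PV = 282.7108.
Macaulay duration = Σ(t·PV) / P = 1,604.4344 / 282.7108 = 5.67518 years.

5.675 years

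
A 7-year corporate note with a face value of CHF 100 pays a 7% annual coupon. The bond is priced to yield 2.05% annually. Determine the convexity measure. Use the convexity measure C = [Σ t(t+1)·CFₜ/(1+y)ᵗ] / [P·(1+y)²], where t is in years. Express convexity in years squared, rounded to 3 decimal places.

With y = 0.0205:
  t   CF        PV=CF/(1+0.0205)^t    t·PV        t(t+1)·PV
  1         7.00         6.8594         6.8594          13.7188
  2         7.00         6.7216        13.4432          40.3295
  3         7.00         6.5866        19.7597          79.0388
  4         7.00         6.4543        25.8170         129.0851
  5         7.00         6.3246        31.6230         189.7380
  6         7.00         6.1975        37.1853         260.2971
  7       107.00        92.8309       649.8165       5,198.5322
  Σ                    131.9749       784.5041       5,910.7394
P = 131.9749.
Convexity = Σ t(t+1)·PV / [P·(1+y)²] = 5,910.7394 / (131.9749 × 1.041420) = 43.00555.

43.006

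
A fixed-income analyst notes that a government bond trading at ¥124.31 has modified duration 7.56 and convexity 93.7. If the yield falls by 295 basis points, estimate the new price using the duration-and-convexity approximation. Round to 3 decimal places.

Duration effect: -D_mod·Δy = -7.56 × (-0.0295) = +0.223020
Convexity effect: ½·C·(Δy)² = 0.5 × 93.7 × (-0.0295)² = +0.0407712125
ΔP/P ≈ +0.223020 + 0.0407712125 = +0.2637912125
New price ≈ 124.31 × (1 + 0.2637912125) = 157.101885625875.

¥157.102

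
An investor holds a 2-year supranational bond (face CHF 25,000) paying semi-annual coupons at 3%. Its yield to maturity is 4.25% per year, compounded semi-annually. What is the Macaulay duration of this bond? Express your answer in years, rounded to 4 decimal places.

Periodic yield y = 0.02125. Discount each cash flow and weight by its period:
  t   CF        PV=CF/(1+0.02125)^t    t·PV
  1       375.00       367.1971       367.1971
  2       375.00       359.5565       719.1130
  3       375.00       352.0749     1,056.2247
  4    25,375.00    23,328.0143    93,312.0572
  Σ                 24,406.8427    95,454.5919
Price P = Σ PV = 24,406.8427.
Macaulay duration = Σ(t·PV) / P = 95,454.5919 / 24,406.8427 = 3.91098 half-year periods.
In years: 3.91098 / 2 = 1.95549 years.

1.9555 years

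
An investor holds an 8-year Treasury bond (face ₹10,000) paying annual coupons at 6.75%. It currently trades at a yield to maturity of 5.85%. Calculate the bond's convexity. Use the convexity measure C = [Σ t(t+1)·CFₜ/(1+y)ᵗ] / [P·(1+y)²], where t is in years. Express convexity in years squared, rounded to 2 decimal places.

With y = 0.0585:
  t   CF        PV=CF/(1+0.0585)^t    t·PV        t(t+1)·PV
  1       675.00       637.6949       637.6949       1,275.3897
  2       675.00       602.4514     1,204.9029       3,614.7087
  3       675.00       569.1558     1,707.4675       6,829.8699
  4       675.00       537.7004     2,150.8014      10,754.0071
  5       675.00       507.9833     2,539.9167      15,239.4999
  6       675.00       479.9087     2,879.4520      20,156.1643
  7       675.00       453.3856     3,173.6993      25,389.5944
  8    10,675.00     6,773.9344    54,191.4750     487,723.2749
  Σ                 10,562.2145    68,485.4096     570,982.5089
P = 10,562.2145.
Convexity = Σ t(t+1)·PV / [P·(1+y)²] = 570,982.5089 / (10,562.2145 × 1.120422) = 48.24875.

48.25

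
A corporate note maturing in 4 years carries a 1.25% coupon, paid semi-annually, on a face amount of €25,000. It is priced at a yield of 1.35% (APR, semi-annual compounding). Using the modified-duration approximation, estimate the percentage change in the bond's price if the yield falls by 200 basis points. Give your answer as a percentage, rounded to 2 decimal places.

Periodic yield y = 0.00675. Modified duration first:
  t   CF        PV=CF/(1+0.00675)^t    t·PV
  1       156.25       155.2024       155.2024
  2       156.25       154.1618       308.3236
  3       156.25       153.1282       459.3845
  4       156.25       152.1015       608.4060
  5       156.25       151.0817       755.4085
  6       156.25       150.0687       900.4124
  7       156.25       149.0626     1,043.4379
  8    25,156.25    23,838.1636   190,705.3087
  Σ                 24,902.9704   194,935.8839
P = 24,902.9704; D_Mac = 7.82782 half-year periods = 3.91391 yrs; D_mod = 3.91391/(1+0.00675) = 3.88767 yrs.
ΔP/P ≈ -D_mod · Δy = -3.88767 × (-0.02) = +0.077753 = +7.7753%.

+7.78%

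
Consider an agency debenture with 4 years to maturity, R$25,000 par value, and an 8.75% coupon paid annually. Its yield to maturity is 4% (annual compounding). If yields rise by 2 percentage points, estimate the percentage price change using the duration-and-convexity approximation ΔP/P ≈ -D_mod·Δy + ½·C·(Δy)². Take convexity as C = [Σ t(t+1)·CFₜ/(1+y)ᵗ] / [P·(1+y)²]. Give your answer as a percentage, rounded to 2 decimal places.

-6.57%

With y = 0.04:
  t   CF        PV=CF/(1+0.04)^t    t·PV        t(t+1)·PV
  1     2,187.50     2,103.3654     2,103.3654       4,206.7308
  2     2,187.50     2,022.4667     4,044.9334      12,134.8003
  3     2,187.50     1,944.6795     5,834.0386      23,336.1544
  4    27,187.50    23,239.9889    92,959.9558     464,799.7789
  Σ                 29,310.5006   104,942.2932     504,477.4644
P = 29,310.5006; D_Mac = 3.58037 yrs; D_mod = 3.44266 yrs; C = 15.91299.
Duration effect: -3.44266 × (+0.02) = -0.068853
Convexity effect: 0.5 × 15.91299 × (0.02)² = +0.0031826
ΔP/P ≈ -0.068853 + 0.0031826 = -0.065671 = -6.5671%.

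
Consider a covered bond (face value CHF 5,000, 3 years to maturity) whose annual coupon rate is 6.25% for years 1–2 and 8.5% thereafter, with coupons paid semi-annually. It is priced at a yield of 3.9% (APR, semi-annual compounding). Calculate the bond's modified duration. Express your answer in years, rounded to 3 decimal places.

Periodic yield y = 0.0195. First find Macaulay duration:
  t   CF        PV=CF/(1+0.0195)^t    t·PV
  1       156.25       153.2614       153.2614
  2       156.25       150.3300       300.6599
  3       156.25       147.4546       442.3638
  4       156.25       144.6342       578.5369
  5       212.50       192.9402       964.7011
  6     5,212.50     4,642.1876    27,853.1256
  Σ                  5,430.8080    30,292.6488
P = 5,430.8080; Macaulay duration = 30,292.6488 / 5,430.8080 = 5.57793 half-year periods = 2.78896 years.
Modified duration = D_Mac / (1 + y) = 2.78896 / 1.0195 = 2.73562 years.

2.736 years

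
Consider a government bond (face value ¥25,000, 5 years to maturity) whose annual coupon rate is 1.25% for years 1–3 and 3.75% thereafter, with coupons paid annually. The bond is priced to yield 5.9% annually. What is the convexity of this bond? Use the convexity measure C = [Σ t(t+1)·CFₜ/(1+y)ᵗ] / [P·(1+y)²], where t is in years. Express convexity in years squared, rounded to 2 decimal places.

With y = 0.059:
  t   CF        PV=CF/(1+0.059)^t    t·PV        t(t+1)·PV
  1       312.50       295.0897       295.0897         590.1794
  2       312.50       278.6494       557.2988       1,671.8964
  3       312.50       263.1250       789.3751       3,157.5002
  4       937.50       745.3966     2,981.5866      14,907.9330
  5    25,937.50    19,473.6927    97,368.4637     584,210.7824
  Σ                 21,055.9535   101,991.8139     604,538.2914
P = 21,055.9535.
Convexity = Σ t(t+1)·PV / [P·(1+y)²] = 604,538.2914 / (21,055.9535 × 1.121481) = 25.60100.

25.60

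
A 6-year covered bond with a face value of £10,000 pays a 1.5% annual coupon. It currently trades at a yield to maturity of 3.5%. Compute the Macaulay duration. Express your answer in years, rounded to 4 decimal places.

5.7674 years

Periodic yield y = 0.035. Discount each cash flow and weight by its year:
  t   CF        PV=CF/(1+0.035)^t    t·PV
  1       150.00       144.9275       144.9275
  2       150.00       140.0266       280.0532
  3       150.00       135.2914       405.8742
  4       150.00       130.7163       522.8653
  5       150.00       126.2960       631.4799
  6    10,150.00     8,257.0315    49,542.1892
  Σ                  8,934.2894    51,527.3894
Price P = Σ PV = 8,934.2894.
Macaulay duration = Σ(t·PV) / P = 51,527.3894 / 8,934.2894 = 5.76737 years.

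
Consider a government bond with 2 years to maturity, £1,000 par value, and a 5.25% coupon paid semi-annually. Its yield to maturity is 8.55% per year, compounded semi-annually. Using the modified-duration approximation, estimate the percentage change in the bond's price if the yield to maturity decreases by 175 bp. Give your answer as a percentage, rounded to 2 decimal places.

+3.23%

Periodic yield y = 0.04275. Modified duration first:
  t   CF        PV=CF/(1+0.04275)^t    t·PV
  1        26.25        25.1738        25.1738
  2        26.25        24.1418        48.2835
  3        26.25        23.1520        69.4560
  4     1,026.25       868.0253     3,472.1011
  Σ                    940.4929     3,615.0145
P = 940.4929; D_Mac = 3.84374 half-year periods = 1.92187 yrs; D_mod = 1.92187/(1+0.04275) = 1.84308 yrs.
ΔP/P ≈ -D_mod · Δy = -1.84308 × (-0.0175) = +0.032254 = +3.2254%.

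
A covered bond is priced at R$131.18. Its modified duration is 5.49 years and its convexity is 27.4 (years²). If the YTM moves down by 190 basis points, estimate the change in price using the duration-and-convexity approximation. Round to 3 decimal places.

+R$14.332

Duration effect: -D_mod·Δy = -5.49 × (-0.019) = +0.104310
Convexity effect: ½·C·(Δy)² = 0.5 × 27.4 × (-0.019)² = +0.0049457
ΔP/P ≈ +0.104310 + 0.0049457 = +0.1092557
ΔP ≈ 131.18 × (+0.1092557) = +14.332162726.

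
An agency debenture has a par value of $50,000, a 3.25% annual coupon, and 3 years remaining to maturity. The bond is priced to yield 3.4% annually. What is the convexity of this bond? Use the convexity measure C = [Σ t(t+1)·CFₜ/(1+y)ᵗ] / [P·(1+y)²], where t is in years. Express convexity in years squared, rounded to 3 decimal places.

10.757

With y = 0.034:
  t   CF        PV=CF/(1+0.034)^t    t·PV        t(t+1)·PV
  1     1,625.00     1,571.5667     1,571.5667       3,143.1335
  2     1,625.00     1,519.8905     3,039.7809       9,119.3427
  3    51,625.00    46,698.0180   140,094.0541     560,376.2162
  Σ                 49,789.4752   144,705.4017     572,638.6924
P = 49,789.4752.
Convexity = Σ t(t+1)·PV / [P·(1+y)²] = 572,638.6924 / (49,789.4752 × 1.069156) = 10.75727.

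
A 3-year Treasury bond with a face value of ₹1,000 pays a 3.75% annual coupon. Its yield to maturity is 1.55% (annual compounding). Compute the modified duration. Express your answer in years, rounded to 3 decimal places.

2.852 years

Periodic yield y = 0.0155. First find Macaulay duration:
  t   CF        PV=CF/(1+0.0155)^t    t·PV
  1        37.50        36.9276        36.9276
  2        37.50        36.3640        72.7280
  3     1,037.50       990.7141     2,972.1422
  Σ                  1,064.0057     3,081.7977
P = 1,064.0057; Macaulay duration = 3,081.7977 / 1,064.0057 = 2.89641 years.
Modified duration = D_Mac / (1 + y) = 2.89641 / 1.0155 = 2.85220 years.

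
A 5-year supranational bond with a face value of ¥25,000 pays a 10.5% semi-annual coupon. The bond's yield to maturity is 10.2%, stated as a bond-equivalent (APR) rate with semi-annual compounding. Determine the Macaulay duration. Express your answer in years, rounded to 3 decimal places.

4.021 years

Periodic yield y = 0.051. Discount each cash flow and weight by its period:
  t   CF        PV=CF/(1+0.051)^t    t·PV
  1     1,312.50     1,248.8107     1,248.8107
  2     1,312.50     1,188.2119     2,376.4237
  3     1,312.50     1,130.5536     3,391.6609
  4     1,312.50     1,075.6933     4,302.7730
  5     1,312.50     1,023.4950     5,117.4751
  6     1,312.50       973.8297     5,842.9782
  7     1,312.50       926.5744     6,486.0208
  8     1,312.50       881.6122     7,052.8975
  9     1,312.50       838.8318     7,549.4859
  10   26,312.50    16,000.5515   160,005.5153
  Σ                 25,288.1640   203,374.0411
Price P = Σ PV = 25,288.1640.
Macaulay duration = Σ(t·PV) / P = 203,374.0411 / 25,288.1640 = 8.04226 half-year periods.
In years: 8.04226 / 2 = 4.02113 years.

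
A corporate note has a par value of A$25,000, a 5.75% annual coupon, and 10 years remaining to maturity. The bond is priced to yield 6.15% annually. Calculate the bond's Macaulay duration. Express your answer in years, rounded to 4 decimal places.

7.8402 years

Periodic yield y = 0.0615. Discount each cash flow and weight by its year:
  t   CF        PV=CF/(1+0.0615)^t    t·PV
  1     1,437.50     1,354.2157     1,354.2157
  2     1,437.50     1,275.7567     2,551.5134
  3     1,437.50     1,201.8433     3,605.5300
  4     1,437.50     1,132.2123     4,528.8491
  5     1,437.50     1,066.6154     5,333.0771
  6     1,437.50     1,004.8191     6,028.9143
  7     1,437.50       946.6030     6,626.2208
  8     1,437.50       891.7597     7,134.0780
  9     1,437.50       840.0940     7,560.8457
  10   26,437.50    14,555.2745   145,552.7448
  Σ                 24,269.1937   190,275.9890
Price P = Σ PV = 24,269.1937.
Macaulay duration = Σ(t·PV) / P = 190,275.9890 / 24,269.1937 = 7.84023 years.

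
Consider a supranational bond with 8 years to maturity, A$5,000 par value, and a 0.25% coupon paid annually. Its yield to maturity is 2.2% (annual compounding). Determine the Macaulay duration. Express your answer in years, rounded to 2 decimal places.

Periodic yield y = 0.022. Discount each cash flow and weight by its year:
  t   CF        PV=CF/(1+0.022)^t    t·PV
  1        12.50        12.2309        12.2309
  2        12.50        11.9676        23.9353
  3        12.50        11.7100        35.1300
  4        12.50        11.4579        45.8317
  5        12.50        11.2113        56.0564
  6        12.50        10.9699        65.8197
  7        12.50        10.7338        75.1366
  8     5,012.50     4,211.6010    33,692.8079
  Σ                  4,291.8825    34,006.9487
Price P = Σ PV = 4,291.8825.
Macaulay duration = Σ(t·PV) / P = 34,006.9487 / 4,291.8825 = 7.92355 years.

7.92 years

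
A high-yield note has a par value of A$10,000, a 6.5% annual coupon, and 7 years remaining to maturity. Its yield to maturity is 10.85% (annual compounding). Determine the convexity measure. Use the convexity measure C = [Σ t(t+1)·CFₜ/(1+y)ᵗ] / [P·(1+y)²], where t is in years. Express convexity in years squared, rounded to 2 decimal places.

34.34

With y = 0.1085:
  t   CF        PV=CF/(1+0.1085)^t    t·PV        t(t+1)·PV
  1       650.00       586.3780       586.3780       1,172.7560
  2       650.00       528.9833     1,057.9666       3,173.8998
  3       650.00       477.2064     1,431.6192       5,726.4769
  4       650.00       430.4974     1,721.9897       8,609.9487
  5       650.00       388.3603     1,941.8017      11,650.8101
  6       650.00       350.3476     2,102.0857      14,714.6001
  7    10,650.00     5,178.4493    36,249.1449     289,993.1588
  Σ                  7,940.2223    45,090.9858     335,041.6503
P = 7,940.2223.
Convexity = Σ t(t+1)·PV / [P·(1+y)²] = 335,041.6503 / (7,940.2223 × 1.228772) = 34.33956.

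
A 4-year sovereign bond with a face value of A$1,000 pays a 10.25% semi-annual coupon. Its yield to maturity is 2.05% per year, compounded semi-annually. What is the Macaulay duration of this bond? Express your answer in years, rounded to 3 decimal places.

Periodic yield y = 0.01025. Discount each cash flow and weight by its period:
  t   CF        PV=CF/(1+0.01025)^t    t·PV
  1        51.25        50.7300        50.7300
  2        51.25        50.2153       100.4306
  3        51.25        49.7058       149.1175
  4        51.25        49.2015       196.8060
  5        51.25        48.7023       243.5116
  6        51.25        48.2082       289.2491
  7        51.25        47.7191       334.0334
  8     1,051.25       968.8915     7,751.1318
  Σ                  1,313.3737     9,115.0100
Price P = Σ PV = 1,313.3737.
Macaulay duration = Σ(t·PV) / P = 9,115.0100 / 1,313.3737 = 6.94015 half-year periods.
In years: 6.94015 / 2 = 3.47007 years.

3.470 years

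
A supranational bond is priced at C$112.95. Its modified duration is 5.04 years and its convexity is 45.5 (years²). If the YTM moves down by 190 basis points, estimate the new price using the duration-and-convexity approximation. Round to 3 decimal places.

C$124.694

Duration effect: -D_mod·Δy = -5.04 × (-0.019) = +0.095760
Convexity effect: ½·C·(Δy)² = 0.5 × 45.5 × (-0.019)² = +0.00821275
ΔP/P ≈ +0.095760 + 0.00821275 = +0.10397275
New price ≈ 112.95 × (1 + 0.10397275) = 124.6937221125.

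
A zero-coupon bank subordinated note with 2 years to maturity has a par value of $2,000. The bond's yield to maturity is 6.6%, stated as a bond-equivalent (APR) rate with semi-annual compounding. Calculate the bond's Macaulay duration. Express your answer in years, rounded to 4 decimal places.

2.0000 years

A zero-coupon bond has a single cash flow at maturity, so its Macaulay duration equals its maturity: 2 years.
(Equivalently: 4 semi-annual periods ÷ 2 = 2 years.)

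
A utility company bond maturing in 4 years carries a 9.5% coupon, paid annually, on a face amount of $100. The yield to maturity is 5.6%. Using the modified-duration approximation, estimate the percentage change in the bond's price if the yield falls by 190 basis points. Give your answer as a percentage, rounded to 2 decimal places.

Periodic yield y = 0.056. Modified duration first:
  t   CF        PV=CF/(1+0.056)^t    t·PV
  1         9.50         8.9962         8.9962
  2         9.50         8.5191        17.0383
  3         9.50         8.0674        24.2021
  4       109.50        88.0559       352.2236
  Σ                    113.6386       402.4602
P = 113.6386; D_Mac = 3.54158 yrs; D_mod = 3.54158/(1+0.056) = 3.35377 yrs.
ΔP/P ≈ -D_mod · Δy = -3.35377 × (-0.019) = +0.063722 = +6.3722%.

+6.37%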